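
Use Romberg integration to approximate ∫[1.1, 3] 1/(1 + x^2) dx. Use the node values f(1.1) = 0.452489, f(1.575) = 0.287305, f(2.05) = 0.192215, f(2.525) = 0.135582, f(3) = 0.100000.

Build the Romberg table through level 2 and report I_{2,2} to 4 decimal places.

0.4160

I_{0,0} (trapezoid, 1 panel, h=1.9000): 0.524865
I_{1,0} (trapezoid, 2 panels, h=0.9500): 0.445037
I_{2,0} (trapezoid, 4 panels, h=0.4750): 0.423390
I_{1,1} = 0.445037 + (0.445037 − 0.524865)/3 = 0.418428
I_{2,1} = 0.423390 + (0.423390 − 0.445037)/3 = 0.416174
I_{2,2} = 0.416174 + (0.416174 − 0.418428)/15 = 0.416024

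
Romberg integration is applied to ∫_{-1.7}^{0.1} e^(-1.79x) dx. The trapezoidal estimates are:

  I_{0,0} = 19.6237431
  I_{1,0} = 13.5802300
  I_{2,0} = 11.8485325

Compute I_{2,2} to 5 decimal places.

Richardson extrapolation on the trapezoidal column (denominator 4−1=3):
I_{1,1} = (4·13.5802300 − 19.6237431) / 3 = 11.5657256
I_{2,1} = 11.8485325 + (11.8485325 − 13.5802300)/3 = 11.2713000
I_{2,2} = (16·11.2713000 − 11.5657256) / 15 = 11.2516716

11.25167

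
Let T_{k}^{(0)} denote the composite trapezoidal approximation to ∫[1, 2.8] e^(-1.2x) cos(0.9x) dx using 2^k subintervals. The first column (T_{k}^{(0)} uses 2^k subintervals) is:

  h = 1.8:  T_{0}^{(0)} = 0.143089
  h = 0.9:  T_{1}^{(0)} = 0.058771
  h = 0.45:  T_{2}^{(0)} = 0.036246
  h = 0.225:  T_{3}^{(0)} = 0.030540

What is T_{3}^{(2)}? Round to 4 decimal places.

0.0286

Richardson extrapolation on the trapezoidal column (denominator 4−1=3):
T_{2}^{(1)} = (4·0.036246 − 0.058771) / 3 = 0.028738
T_{3}^{(1)} = (4·0.030540 − 0.036246) / 3 = 0.028638
T_{3}^{(2)} = (16·0.028638 − 0.028738) / 15 = 0.028631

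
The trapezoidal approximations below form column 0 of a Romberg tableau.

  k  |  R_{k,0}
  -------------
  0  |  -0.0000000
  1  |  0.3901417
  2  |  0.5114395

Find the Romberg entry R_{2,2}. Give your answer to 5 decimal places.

0.55398

R_{1,1} = (4·0.3901417 − -0.0000000) / 3 = 0.5201889
R_{2,1} = (4·0.5114395 − 0.3901417) / 3 = 0.5518721
R_{2,2} = (16·0.5518721 − 0.5201889) / 15 = 0.5539843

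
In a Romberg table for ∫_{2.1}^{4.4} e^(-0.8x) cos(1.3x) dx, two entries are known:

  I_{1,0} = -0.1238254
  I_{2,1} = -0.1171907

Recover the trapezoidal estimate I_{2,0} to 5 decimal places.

From I_{2,1} = (4·I_{2,0} − I_{1,0})/3, solve for I_{2,0}:
4·I_{2,0} = 3·(-0.1171907) + (-0.1238254) = -0.4753975
I_{2,0} = -0.1188494

-0.11885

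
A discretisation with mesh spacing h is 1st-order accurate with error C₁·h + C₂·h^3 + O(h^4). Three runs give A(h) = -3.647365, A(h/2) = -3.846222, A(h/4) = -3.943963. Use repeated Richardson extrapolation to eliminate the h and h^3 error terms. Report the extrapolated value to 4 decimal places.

-4.0412

First eliminate the h term (factor 2^1 = 2):
  B₁ = (2·(-3.846222) − (-3.647365))/1 = -4.045079
  B₂ = (2·(-3.943963) − (-3.846222))/1 = -4.041704
Then eliminate the h^3 term (factor 2^3 = 8):
  (8·(-4.041704) − (-4.045079))/7 = -4.041222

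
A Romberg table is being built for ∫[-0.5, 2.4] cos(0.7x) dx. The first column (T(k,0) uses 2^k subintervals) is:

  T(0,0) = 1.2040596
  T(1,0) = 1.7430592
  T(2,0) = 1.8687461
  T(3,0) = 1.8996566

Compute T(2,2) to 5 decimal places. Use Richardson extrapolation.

Richardson extrapolation on the trapezoidal column (denominator 4−1=3):
T(1,1) = (4·1.7430592 − 1.2040596) / 3 = 1.9227257
T(2,1) = 1.8687461 + (1.8687461 − 1.7430592)/3 = 1.9106417
T(2,2) = 1.9106417 + (1.9106417 − 1.9227257)/15 = 1.9098361

1.90984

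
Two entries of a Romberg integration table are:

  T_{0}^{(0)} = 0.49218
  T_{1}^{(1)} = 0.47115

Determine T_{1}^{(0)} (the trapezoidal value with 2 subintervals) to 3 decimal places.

0.476

From T_{1}^{(1)} = (4·T_{1}^{(0)} − T_{0}^{(0)})/3, solve for T_{1}^{(0)}:
4·T_{1}^{(0)} = 3·0.47115 + 0.49218 = 1.90563
T_{1}^{(0)} = 0.47641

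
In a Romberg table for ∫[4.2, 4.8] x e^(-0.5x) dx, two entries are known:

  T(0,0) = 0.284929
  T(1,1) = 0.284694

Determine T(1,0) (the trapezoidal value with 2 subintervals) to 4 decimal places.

From T(1,1) = (4·T(1,0) − T(0,0))/3, solve for T(1,0):
4·T(1,0) = 3·0.284694 + 0.284929 = 1.139011
T(1,0) = 0.284753

0.2848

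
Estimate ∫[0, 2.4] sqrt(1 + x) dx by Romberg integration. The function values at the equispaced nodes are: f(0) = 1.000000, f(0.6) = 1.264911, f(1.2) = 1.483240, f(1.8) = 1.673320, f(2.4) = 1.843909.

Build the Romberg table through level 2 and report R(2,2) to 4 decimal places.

3.5128

R(0,0) (trapezoid, 1 panel, h=2.4000): 3.412691
R(1,0) (trapezoid, 2 panels, h=1.2000): 3.486233
R(2,0) (trapezoid, 4 panels, h=0.6000): 3.506055
R(1,1) = 3.486233 + (3.486233 − 3.412691)/3 = 3.510747
R(2,1) = 3.506055 + (3.506055 − 3.486233)/3 = 3.512662
R(2,2) = 3.512662 + (3.512662 − 3.510747)/15 = 3.512790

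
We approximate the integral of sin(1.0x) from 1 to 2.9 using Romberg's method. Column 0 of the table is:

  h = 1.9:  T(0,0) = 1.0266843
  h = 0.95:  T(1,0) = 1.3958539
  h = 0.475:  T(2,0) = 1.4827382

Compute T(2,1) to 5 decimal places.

Richardson extrapolation on the trapezoidal column (denominator 4−1=3):
T(2,1) = 1.4827382 + (1.4827382 − 1.3958539)/3 = 1.5116996

1.51170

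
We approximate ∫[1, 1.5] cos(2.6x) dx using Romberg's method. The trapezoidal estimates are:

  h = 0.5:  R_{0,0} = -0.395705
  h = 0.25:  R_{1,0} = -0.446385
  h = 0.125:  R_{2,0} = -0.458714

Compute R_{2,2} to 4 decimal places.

-0.4628

Richardson extrapolation on the trapezoidal column (denominator 4−1=3):
R_{1,1} = (4·(-0.446385) − (-0.395705)) / 3 = -0.463278
R_{2,1} = -0.458714 + (-0.458714 − (-0.446385))/3 = -0.462824
R_{2,2} = (16·(-0.462824) − (-0.463278)) / 15 = -0.462794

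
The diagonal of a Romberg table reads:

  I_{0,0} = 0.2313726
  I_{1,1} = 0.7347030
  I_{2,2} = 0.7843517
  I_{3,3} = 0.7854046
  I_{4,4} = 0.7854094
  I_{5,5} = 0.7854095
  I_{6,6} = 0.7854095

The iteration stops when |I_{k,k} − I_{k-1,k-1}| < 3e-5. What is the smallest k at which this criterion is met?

|I_{1,1} − I_{0,0}| = 0.5033304 ≥ 3e-5
|I_{2,2} − I_{1,1}| = 0.0496487 ≥ 3e-5
|I_{3,3} − I_{2,2}| = 0.0010529 ≥ 3e-5
|I_{4,4} − I_{3,3}| = 0.0000048 < 3e-5

k = 4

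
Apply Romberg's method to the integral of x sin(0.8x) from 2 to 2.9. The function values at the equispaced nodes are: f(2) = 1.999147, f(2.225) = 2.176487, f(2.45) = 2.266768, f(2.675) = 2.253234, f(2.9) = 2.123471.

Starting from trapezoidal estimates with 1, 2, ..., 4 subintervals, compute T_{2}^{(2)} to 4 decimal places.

T_{0}^{(0)} (trapezoid, 1 panel, h=0.9000): 1.855178
T_{1}^{(0)} (trapezoid, 2 panels, h=0.4500): 1.947635
T_{2}^{(0)} (trapezoid, 4 panels, h=0.2250): 1.970505
T_{1}^{(1)} = 1.947635 + (1.947635 − 1.855178)/3 = 1.978454
T_{2}^{(1)} = 1.970505 + (1.970505 − 1.947635)/3 = 1.978128
T_{2}^{(2)} = 1.978128 + (1.978128 − 1.978454)/15 = 1.978106

1.9781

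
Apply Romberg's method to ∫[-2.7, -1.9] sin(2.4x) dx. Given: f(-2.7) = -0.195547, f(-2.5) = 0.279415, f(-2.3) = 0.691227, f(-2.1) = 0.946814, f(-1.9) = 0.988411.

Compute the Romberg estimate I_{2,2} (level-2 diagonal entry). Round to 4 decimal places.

0.4719

I_{0,0} (trapezoid, 1 panel, h=0.8000): 0.317146
I_{1,0} (trapezoid, 2 panels, h=0.4000): 0.435064
I_{2,0} (trapezoid, 4 panels, h=0.2000): 0.462778
I_{1,1} = 0.435064 + (0.435064 − 0.317146)/3 = 0.474370
I_{2,1} = 0.462778 + (0.462778 − 0.435064)/3 = 0.472016
I_{2,2} = 0.472016 + (0.472016 − 0.474370)/15 = 0.471859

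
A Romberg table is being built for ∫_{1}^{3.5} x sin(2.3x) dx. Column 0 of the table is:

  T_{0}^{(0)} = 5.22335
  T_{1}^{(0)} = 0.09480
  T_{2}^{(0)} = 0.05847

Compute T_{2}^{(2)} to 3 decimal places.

0.157

T_{1}^{(1)} = 0.09480 + (0.09480 − 5.22335)/3 = -1.61472
T_{2}^{(1)} = (4·0.05847 − 0.09480) / 3 = 0.04636
T_{2}^{(2)} = 0.04636 + (0.04636 − (-1.61472))/15 = 0.15710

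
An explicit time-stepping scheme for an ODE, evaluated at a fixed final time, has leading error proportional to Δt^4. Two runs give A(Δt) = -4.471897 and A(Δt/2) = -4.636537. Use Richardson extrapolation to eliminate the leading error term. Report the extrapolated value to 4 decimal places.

-4.6475

The leading error scales as Δt^4; refining by a factor of 2 reduces it by 2^4 = 16.
Extrapolated value = (16·A(Δt/2) − A(Δt)) / (16 − 1)
= (16·(-4.636537) − (-4.471897)) / 15
= -69.712695 / 15 = -4.647513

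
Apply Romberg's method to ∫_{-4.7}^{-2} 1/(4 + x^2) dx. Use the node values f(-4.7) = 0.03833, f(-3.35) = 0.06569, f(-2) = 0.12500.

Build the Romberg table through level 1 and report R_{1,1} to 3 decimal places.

R_{0,0} (trapezoid, 1 panel, h=2.7000): 0.22050
R_{1,0} (trapezoid, 2 panels, h=1.3500): 0.19893
R_{1,1} = 0.19893 + (0.19893 − 0.22050)/3 = 0.19174

0.192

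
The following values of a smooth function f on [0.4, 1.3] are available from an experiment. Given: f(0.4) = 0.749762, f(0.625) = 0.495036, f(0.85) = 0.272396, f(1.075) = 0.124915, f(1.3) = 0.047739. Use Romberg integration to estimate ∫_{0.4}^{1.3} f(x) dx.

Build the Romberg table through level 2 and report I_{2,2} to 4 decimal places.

I_{0,0} (trapezoid, 1 panel, h=0.9000): 0.358875
I_{1,0} (trapezoid, 2 panels, h=0.4500): 0.302016
I_{2,0} (trapezoid, 4 panels, h=0.2250): 0.290497
I_{1,1} = 0.302016 + (0.302016 − 0.358875)/3 = 0.283063
I_{2,1} = 0.290497 + (0.290497 − 0.302016)/3 = 0.286657
I_{2,2} = 0.286657 + (0.286657 − 0.283063)/15 = 0.286897

0.2869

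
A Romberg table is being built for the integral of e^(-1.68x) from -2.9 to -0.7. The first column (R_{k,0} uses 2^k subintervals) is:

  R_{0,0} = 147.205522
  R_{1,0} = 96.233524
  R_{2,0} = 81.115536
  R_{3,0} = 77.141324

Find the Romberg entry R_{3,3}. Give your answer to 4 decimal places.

75.7982

Richardson extrapolation on the trapezoidal column (denominator 4−1=3):
R_{1,1} = 96.233524 + (96.233524 − 147.205522)/3 = 79.242858
R_{2,1} = 81.115536 + (81.115536 − 96.233524)/3 = 76.076207
R_{3,1} = (4·77.141324 − 81.115536) / 3 = 75.816587
R_{2,2} = 76.076207 + (76.076207 − 79.242858)/15 = 75.865097
R_{3,2} = (16·75.816587 − 76.076207) / 15 = 75.799279
R_{3,3} = (64·75.799279 − 75.865097) / 63 = 75.798234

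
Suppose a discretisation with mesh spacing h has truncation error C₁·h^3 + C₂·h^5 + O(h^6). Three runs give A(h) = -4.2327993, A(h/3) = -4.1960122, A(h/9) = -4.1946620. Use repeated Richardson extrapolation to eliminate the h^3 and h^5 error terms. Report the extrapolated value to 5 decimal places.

-4.19461

First eliminate the h^3 term (factor 3^3 = 27):
  B₁ = (27·(-4.1960122) − (-4.2327993))/26 = -4.1945973
  B₂ = (27·(-4.1946620) − (-4.1960122))/26 = -4.1946101
Then eliminate the h^5 term (factor 3^5 = 243):
  (243·(-4.1946101) − (-4.1945973))/242 = -4.1946102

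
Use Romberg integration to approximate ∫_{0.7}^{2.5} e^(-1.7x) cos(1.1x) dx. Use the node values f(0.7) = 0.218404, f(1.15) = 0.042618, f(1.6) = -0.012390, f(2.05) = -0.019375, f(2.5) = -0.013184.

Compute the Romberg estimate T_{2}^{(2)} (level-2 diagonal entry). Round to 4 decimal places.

T_{0}^{(0)} (trapezoid, 1 panel, h=1.8000): 0.184698
T_{1}^{(0)} (trapezoid, 2 panels, h=0.9000): 0.081198
T_{2}^{(0)} (trapezoid, 4 panels, h=0.4500): 0.051058
T_{1}^{(1)} = 0.081198 + (0.081198 − 0.184698)/3 = 0.046698
T_{2}^{(1)} = 0.051058 + (0.051058 − 0.081198)/3 = 0.041011
T_{2}^{(2)} = 0.041011 + (0.041011 − 0.046698)/15 = 0.040632

0.0406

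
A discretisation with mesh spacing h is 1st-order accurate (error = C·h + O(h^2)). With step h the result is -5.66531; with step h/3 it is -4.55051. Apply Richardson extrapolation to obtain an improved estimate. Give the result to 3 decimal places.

-3.993

The leading error scales as h; refining by a factor of 3 reduces it by 3^1 = 3.
Extrapolated value = (3·A(h/3) − A(h)) / (3 − 1)
= (3·(-4.55051) − (-5.66531)) / 2
= -7.98622 / 2 = -3.99311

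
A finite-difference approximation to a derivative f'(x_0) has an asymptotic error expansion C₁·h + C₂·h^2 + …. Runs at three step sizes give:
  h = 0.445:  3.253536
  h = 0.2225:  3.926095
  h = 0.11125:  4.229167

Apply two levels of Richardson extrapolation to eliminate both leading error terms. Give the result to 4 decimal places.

First eliminate the h term (factor 2^1 = 2):
  B₁ = (2·3.926095 − 3.253536)/1 = 4.598654
  B₂ = (2·4.229167 − 3.926095)/1 = 4.532239
Then eliminate the h^2 term (factor 2^2 = 4):
  (4·4.532239 − 4.598654)/3 = 4.510101

4.5101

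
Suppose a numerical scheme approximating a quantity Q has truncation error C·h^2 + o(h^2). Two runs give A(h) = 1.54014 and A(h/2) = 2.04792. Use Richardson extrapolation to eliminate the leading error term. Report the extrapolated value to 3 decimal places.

Extrapolated value = (4·A(h/2) − A(h)) / (4 − 1)
= (4·2.04792 − 1.54014) / 3
= 6.65154 / 3 = 2.21718

2.217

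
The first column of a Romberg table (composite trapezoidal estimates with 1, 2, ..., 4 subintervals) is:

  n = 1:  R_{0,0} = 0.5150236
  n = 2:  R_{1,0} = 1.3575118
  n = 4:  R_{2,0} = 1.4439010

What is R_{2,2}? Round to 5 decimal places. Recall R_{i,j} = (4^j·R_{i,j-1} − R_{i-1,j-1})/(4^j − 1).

Richardson extrapolation on the trapezoidal column (denominator 4−1=3):
R_{1,1} = (4·1.3575118 − 0.5150236) / 3 = 1.6383412
R_{2,1} = 1.4439010 + (1.4439010 − 1.3575118)/3 = 1.4726974
R_{2,2} = 1.4726974 + (1.4726974 − 1.6383412)/15 = 1.4616545
(Column j=1 coincides with Simpson's rule on the same nodes.)

1.46165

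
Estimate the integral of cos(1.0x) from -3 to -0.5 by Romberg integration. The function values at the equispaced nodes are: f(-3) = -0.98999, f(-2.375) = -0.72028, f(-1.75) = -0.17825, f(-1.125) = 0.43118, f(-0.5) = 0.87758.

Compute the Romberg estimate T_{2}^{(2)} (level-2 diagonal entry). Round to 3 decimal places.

-0.338

T_{0}^{(0)} (trapezoid, 1 panel, h=2.5000): -0.14051
T_{1}^{(0)} (trapezoid, 2 panels, h=1.2500): -0.29307
T_{2}^{(0)} (trapezoid, 4 panels, h=0.6250): -0.32722
T_{1}^{(1)} = -0.29307 + (-0.29307 − (-0.14051))/3 = -0.34392
T_{2}^{(1)} = -0.32722 + (-0.32722 − (-0.29307))/3 = -0.33860
T_{2}^{(2)} = -0.33860 + (-0.33860 − (-0.34392))/15 = -0.33825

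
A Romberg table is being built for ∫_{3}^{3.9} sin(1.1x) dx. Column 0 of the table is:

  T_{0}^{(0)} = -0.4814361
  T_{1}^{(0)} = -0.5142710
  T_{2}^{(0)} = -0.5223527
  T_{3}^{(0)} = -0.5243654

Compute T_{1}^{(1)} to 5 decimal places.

-0.52522

Richardson extrapolation on the trapezoidal column (denominator 4−1=3):
T_{1}^{(1)} = -0.5142710 + (-0.5142710 − (-0.4814361))/3 = -0.5252160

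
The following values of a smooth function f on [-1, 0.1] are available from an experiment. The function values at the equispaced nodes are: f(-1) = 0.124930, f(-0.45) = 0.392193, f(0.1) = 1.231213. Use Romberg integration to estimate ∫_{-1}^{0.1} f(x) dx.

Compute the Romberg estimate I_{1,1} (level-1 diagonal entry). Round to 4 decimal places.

I_{0,0} (trapezoid, 1 panel, h=1.1000): 0.745879
I_{1,0} (trapezoid, 2 panels, h=0.5500): 0.588645
I_{1,1} = 0.588645 + (0.588645 − 0.745879)/3 = 0.536234

0.5362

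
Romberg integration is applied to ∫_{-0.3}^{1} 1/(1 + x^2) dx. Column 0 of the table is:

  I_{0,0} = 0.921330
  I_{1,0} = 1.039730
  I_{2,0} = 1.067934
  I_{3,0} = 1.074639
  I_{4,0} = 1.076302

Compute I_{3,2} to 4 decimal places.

1.0768

Richardson extrapolation on the trapezoidal column (denominator 4−1=3):
I_{2,1} = (4·1.067934 − 1.039730) / 3 = 1.077335
I_{3,1} = (4·1.074639 − 1.067934) / 3 = 1.076874
I_{3,2} = (16·1.076874 − 1.077335) / 15 = 1.076843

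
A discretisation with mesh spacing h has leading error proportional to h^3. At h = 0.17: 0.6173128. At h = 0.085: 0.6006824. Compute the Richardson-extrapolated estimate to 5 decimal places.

The leading error scales as h^3; refining by a factor of 2 reduces it by 2^3 = 8.
Extrapolated value = (8·A(h/2) − A(h)) / (8 − 1)
= (8·0.6006824 − 0.6173128) / 7
= 4.1881464 / 7 = 0.5983066

0.59831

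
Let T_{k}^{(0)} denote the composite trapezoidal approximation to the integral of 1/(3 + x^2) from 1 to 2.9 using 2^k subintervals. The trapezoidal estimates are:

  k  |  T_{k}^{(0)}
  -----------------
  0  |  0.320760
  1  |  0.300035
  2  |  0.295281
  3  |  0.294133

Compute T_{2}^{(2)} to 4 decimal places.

0.2937

T_{1}^{(1)} = 0.300035 + (0.300035 − 0.320760)/3 = 0.293127
T_{2}^{(1)} = 0.295281 + (0.295281 − 0.300035)/3 = 0.293696
T_{2}^{(2)} = (16·0.293696 − 0.293127) / 15 = 0.293734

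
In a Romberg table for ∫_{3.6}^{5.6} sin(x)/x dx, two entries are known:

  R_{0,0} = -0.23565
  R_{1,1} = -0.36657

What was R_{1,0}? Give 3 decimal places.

-0.334

From R_{1,1} = (4·R_{1,0} − R_{0,0})/3, solve for R_{1,0}:
4·R_{1,0} = 3·(-0.36657) + (-0.23565) = -1.33536
R_{1,0} = -0.33384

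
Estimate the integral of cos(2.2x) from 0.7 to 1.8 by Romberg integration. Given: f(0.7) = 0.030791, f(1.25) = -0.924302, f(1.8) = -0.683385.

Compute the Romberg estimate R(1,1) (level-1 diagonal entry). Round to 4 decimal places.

R(0,0) (trapezoid, 1 panel, h=1.1000): -0.358927
R(1,0) (trapezoid, 2 panels, h=0.5500): -0.687829
R(1,1) = -0.687829 + (-0.687829 − (-0.358927))/3 = -0.797463

-0.7975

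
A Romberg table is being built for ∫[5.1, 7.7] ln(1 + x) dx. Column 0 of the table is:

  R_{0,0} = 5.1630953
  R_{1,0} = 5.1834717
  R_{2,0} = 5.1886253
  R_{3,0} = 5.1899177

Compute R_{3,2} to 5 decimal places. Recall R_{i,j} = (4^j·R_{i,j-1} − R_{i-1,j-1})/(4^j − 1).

R_{2,1} = (4·5.1886253 − 5.1834717) / 3 = 5.1903432
R_{3,1} = 5.1899177 + (5.1899177 − 5.1886253)/3 = 5.1903485
R_{3,2} = (16·5.1903485 − 5.1903432) / 15 = 5.1903489
(Column j=1 coincides with Simpson's rule on the same nodes.)

5.19035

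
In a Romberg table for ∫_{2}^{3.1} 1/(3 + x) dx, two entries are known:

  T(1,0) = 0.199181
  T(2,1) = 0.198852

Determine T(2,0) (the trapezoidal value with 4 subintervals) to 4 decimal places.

0.1989

From T(2,1) = (4·T(2,0) − T(1,0))/3, solve for T(2,0):
4·T(2,0) = 3·0.198852 + 0.199181 = 0.795737
T(2,0) = 0.198934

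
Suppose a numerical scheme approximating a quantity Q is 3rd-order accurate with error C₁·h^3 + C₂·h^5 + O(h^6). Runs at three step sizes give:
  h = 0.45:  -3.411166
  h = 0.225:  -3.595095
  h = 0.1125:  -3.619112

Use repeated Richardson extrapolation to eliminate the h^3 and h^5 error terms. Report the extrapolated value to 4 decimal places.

First eliminate the h^3 term (factor 2^3 = 8):
  B₁ = (8·(-3.595095) − (-3.411166))/7 = -3.621371
  B₂ = (8·(-3.619112) − (-3.595095))/7 = -3.622543
Then eliminate the h^5 term (factor 2^5 = 32):
  (32·(-3.622543) − (-3.621371))/31 = -3.622581

-3.6226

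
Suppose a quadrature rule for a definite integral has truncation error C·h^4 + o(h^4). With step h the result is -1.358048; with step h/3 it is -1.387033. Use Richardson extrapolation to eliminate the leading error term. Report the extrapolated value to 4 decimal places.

The leading error scales as h^4; refining by a factor of 3 reduces it by 3^4 = 81.
Extrapolated value = (81·A(h/3) − A(h)) / (81 − 1)
= (81·(-1.387033) − (-1.358048)) / 80
= -110.991625 / 80 = -1.387395

-1.3874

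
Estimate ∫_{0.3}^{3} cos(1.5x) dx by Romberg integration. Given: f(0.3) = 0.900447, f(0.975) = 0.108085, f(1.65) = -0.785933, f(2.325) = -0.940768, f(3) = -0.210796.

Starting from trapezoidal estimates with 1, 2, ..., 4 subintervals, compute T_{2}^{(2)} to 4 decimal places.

T_{0}^{(0)} (trapezoid, 1 panel, h=2.7000): 0.931029
T_{1}^{(0)} (trapezoid, 2 panels, h=1.3500): -0.595495
T_{2}^{(0)} (trapezoid, 4 panels, h=0.6750): -0.859809
T_{1}^{(1)} = -0.595495 + (-0.595495 − 0.931029)/3 = -1.104336
T_{2}^{(1)} = -0.859809 + (-0.859809 − (-0.595495))/3 = -0.947914
T_{2}^{(2)} = -0.947914 + (-0.947914 − (-1.104336))/15 = -0.937486

-0.9375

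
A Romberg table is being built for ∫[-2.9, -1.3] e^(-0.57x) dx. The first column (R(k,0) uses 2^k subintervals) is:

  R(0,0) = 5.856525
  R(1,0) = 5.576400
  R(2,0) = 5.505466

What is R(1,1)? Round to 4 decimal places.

5.4830

Richardson extrapolation on the trapezoidal column (denominator 4−1=3):
R(1,1) = (4·5.576400 − 5.856525) / 3 = 5.483025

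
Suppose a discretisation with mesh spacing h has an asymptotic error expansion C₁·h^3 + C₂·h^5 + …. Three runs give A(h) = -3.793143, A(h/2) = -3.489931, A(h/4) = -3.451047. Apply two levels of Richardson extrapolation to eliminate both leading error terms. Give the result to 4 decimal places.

-3.4455

First eliminate the h^3 term (factor 2^3 = 8):
  B₁ = (8·(-3.489931) − (-3.793143))/7 = -3.446615
  B₂ = (8·(-3.451047) − (-3.489931))/7 = -3.445492
Then eliminate the h^5 term (factor 2^5 = 32):
  (32·(-3.445492) − (-3.446615))/31 = -3.445456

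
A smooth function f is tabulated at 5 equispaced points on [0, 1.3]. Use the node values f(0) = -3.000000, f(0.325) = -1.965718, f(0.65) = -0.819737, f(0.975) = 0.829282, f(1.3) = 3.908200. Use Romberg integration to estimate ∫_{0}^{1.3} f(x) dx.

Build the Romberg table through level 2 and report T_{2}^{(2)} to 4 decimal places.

T_{0}^{(0)} (trapezoid, 1 panel, h=1.3000): 0.590330
T_{1}^{(0)} (trapezoid, 2 panels, h=0.6500): -0.237664
T_{2}^{(0)} (trapezoid, 4 panels, h=0.3250): -0.488174
T_{1}^{(1)} = -0.237664 + (-0.237664 − 0.590330)/3 = -0.513662
T_{2}^{(1)} = -0.488174 + (-0.488174 − (-0.237664))/3 = -0.571677
T_{2}^{(2)} = -0.571677 + (-0.571677 − (-0.513662))/15 = -0.575545

-0.5755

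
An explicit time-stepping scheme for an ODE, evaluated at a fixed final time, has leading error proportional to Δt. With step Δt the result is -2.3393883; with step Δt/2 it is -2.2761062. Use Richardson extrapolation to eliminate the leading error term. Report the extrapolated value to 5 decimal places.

Extrapolated value = (2·A(Δt/2) − A(Δt)) / (2 − 1)
= (2·(-2.2761062) − (-2.3393883)) / 1
= -2.2128241 / 1 = -2.2128241

-2.21282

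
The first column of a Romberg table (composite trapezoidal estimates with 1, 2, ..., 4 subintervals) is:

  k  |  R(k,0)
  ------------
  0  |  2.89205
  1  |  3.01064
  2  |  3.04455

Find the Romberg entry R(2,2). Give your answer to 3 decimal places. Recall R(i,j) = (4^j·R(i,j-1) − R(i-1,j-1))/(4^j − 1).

3.056

Richardson extrapolation on the trapezoidal column (denominator 4−1=3):
R(1,1) = 3.01064 + (3.01064 − 2.89205)/3 = 3.05017
R(2,1) = 3.04455 + (3.04455 − 3.01064)/3 = 3.05585
R(2,2) = 3.05585 + (3.05585 − 3.05017)/15 = 3.05623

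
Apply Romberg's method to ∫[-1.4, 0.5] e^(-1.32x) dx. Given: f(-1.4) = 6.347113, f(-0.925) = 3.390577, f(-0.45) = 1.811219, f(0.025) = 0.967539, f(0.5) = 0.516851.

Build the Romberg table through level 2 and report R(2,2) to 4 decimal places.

R(0,0) (trapezoid, 1 panel, h=1.9000): 6.520766
R(1,0) (trapezoid, 2 panels, h=0.9500): 4.981041
R(2,0) (trapezoid, 4 panels, h=0.4750): 4.560626
R(1,1) = 4.981041 + (4.981041 − 6.520766)/3 = 4.467799
R(2,1) = 4.560626 + (4.560626 − 4.981041)/3 = 4.420488
R(2,2) = 4.420488 + (4.420488 − 4.467799)/15 = 4.417334

4.4173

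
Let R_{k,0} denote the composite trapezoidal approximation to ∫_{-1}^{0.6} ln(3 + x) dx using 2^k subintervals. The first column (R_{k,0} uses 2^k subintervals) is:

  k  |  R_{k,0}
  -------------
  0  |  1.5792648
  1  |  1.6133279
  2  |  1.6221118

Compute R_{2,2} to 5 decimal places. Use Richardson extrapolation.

Richardson extrapolation on the trapezoidal column (denominator 4−1=3):
R_{1,1} = (4·1.6133279 − 1.5792648) / 3 = 1.6246823
R_{2,1} = 1.6221118 + (1.6221118 − 1.6133279)/3 = 1.6250398
R_{2,2} = 1.6250398 + (1.6250398 − 1.6246823)/15 = 1.6250636

1.62506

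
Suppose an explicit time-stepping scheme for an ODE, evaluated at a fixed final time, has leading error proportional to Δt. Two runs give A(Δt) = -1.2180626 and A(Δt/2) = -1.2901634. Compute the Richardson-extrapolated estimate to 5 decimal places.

Extrapolated value = (2·A(Δt/2) − A(Δt)) / (2 − 1)
= (2·(-1.2901634) − (-1.2180626)) / 1
= -1.3622642 / 1 = -1.3622642

-1.36226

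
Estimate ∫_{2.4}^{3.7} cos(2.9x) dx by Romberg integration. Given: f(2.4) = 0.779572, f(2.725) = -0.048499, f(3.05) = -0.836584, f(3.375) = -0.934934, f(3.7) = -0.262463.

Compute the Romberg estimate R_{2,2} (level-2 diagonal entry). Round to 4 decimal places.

R_{0,0} (trapezoid, 1 panel, h=1.3000): 0.336121
R_{1,0} (trapezoid, 2 panels, h=0.6500): -0.375719
R_{2,0} (trapezoid, 4 panels, h=0.3250): -0.507475
R_{1,1} = -0.375719 + (-0.375719 − 0.336121)/3 = -0.612999
R_{2,1} = -0.507475 + (-0.507475 − (-0.375719))/3 = -0.551394
R_{2,2} = -0.551394 + (-0.551394 − (-0.612999))/15 = -0.547287

-0.5473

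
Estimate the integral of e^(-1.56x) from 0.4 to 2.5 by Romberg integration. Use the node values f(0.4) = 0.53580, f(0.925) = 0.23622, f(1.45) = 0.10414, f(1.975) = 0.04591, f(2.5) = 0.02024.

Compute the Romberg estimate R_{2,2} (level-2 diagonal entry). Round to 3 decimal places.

0.331

R_{0,0} (trapezoid, 1 panel, h=2.1000): 0.58384
R_{1,0} (trapezoid, 2 panels, h=1.0500): 0.40127
R_{2,0} (trapezoid, 4 panels, h=0.5250): 0.34875
R_{1,1} = 0.40127 + (0.40127 − 0.58384)/3 = 0.34041
R_{2,1} = 0.34875 + (0.34875 − 0.40127)/3 = 0.33124
R_{2,2} = 0.33124 + (0.33124 − 0.34041)/15 = 0.33063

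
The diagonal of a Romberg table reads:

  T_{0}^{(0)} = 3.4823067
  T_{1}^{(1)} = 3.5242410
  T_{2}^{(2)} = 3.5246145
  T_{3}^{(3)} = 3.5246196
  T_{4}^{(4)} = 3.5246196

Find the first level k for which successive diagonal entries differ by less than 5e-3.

k = 2

|T_{1}^{(1)} − T_{0}^{(0)}| = 0.0419343 ≥ 5e-3
|T_{2}^{(2)} − T_{1}^{(1)}| = 0.0003735 < 5e-3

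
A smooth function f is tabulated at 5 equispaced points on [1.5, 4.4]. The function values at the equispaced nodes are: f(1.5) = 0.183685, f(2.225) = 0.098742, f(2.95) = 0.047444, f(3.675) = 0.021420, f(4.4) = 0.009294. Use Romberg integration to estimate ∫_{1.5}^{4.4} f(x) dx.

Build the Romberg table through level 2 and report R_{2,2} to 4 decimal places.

R_{0,0} (trapezoid, 1 panel, h=2.9000): 0.279820
R_{1,0} (trapezoid, 2 panels, h=1.4500): 0.208704
R_{2,0} (trapezoid, 4 panels, h=0.7250): 0.191469
R_{1,1} = 0.208704 + (0.208704 − 0.279820)/3 = 0.184999
R_{2,1} = 0.191469 + (0.191469 − 0.208704)/3 = 0.185724
R_{2,2} = 0.185724 + (0.185724 − 0.184999)/15 = 0.185772

0.1858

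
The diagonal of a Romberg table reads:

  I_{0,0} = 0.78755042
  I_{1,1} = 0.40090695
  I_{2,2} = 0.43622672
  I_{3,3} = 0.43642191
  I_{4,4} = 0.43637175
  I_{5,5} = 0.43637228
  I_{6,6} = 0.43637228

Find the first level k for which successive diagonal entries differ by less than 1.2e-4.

|I_{1,1} − I_{0,0}| = 0.38664347 ≥ 1.2e-4
|I_{2,2} − I_{1,1}| = 0.03531977 ≥ 1.2e-4
|I_{3,3} − I_{2,2}| = 0.00019519 ≥ 1.2e-4
|I_{4,4} − I_{3,3}| = 0.00005016 < 1.2e-4

k = 4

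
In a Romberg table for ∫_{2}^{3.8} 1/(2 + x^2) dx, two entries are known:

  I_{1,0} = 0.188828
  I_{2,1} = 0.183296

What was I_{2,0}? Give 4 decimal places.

0.1847

From I_{2,1} = (4·I_{2,0} − I_{1,0})/3, solve for I_{2,0}:
4·I_{2,0} = 3·0.183296 + 0.188828 = 0.738716
I_{2,0} = 0.184679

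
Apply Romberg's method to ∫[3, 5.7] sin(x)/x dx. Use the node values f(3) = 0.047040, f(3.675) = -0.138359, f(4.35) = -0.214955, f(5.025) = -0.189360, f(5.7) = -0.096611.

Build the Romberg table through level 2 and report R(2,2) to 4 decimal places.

-0.4024

R(0,0) (trapezoid, 1 panel, h=2.7000): -0.066921
R(1,0) (trapezoid, 2 panels, h=1.3500): -0.323650
R(2,0) (trapezoid, 4 panels, h=0.6750): -0.383035
R(1,1) = -0.323650 + (-0.323650 − (-0.066921))/3 = -0.409226
R(2,1) = -0.383035 + (-0.383035 − (-0.323650))/3 = -0.402830
R(2,2) = -0.402830 + (-0.402830 − (-0.409226))/15 = -0.402404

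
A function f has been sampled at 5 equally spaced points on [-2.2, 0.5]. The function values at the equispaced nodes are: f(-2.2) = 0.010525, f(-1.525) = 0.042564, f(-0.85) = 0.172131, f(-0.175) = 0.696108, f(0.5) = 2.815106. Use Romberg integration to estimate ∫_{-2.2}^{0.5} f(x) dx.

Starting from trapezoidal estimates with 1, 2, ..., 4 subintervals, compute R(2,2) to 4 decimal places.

1.3645

R(0,0) (trapezoid, 1 panel, h=2.7000): 3.814602
R(1,0) (trapezoid, 2 panels, h=1.3500): 2.139678
R(2,0) (trapezoid, 4 panels, h=0.6750): 1.568442
R(1,1) = 2.139678 + (2.139678 − 3.814602)/3 = 1.581370
R(2,1) = 1.568442 + (1.568442 − 2.139678)/3 = 1.378030
R(2,2) = 1.378030 + (1.378030 − 1.581370)/15 = 1.364474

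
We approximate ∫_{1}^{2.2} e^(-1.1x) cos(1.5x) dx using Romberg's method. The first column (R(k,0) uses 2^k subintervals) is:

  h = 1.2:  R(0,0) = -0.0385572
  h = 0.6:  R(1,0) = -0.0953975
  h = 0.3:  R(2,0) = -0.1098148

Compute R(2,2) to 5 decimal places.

-0.11464

Richardson extrapolation on the trapezoidal column (denominator 4−1=3):
R(1,1) = (4·(-0.0953975) − (-0.0385572)) / 3 = -0.1143443
R(2,1) = (4·(-0.1098148) − (-0.0953975)) / 3 = -0.1146206
R(2,2) = (16·(-0.1146206) − (-0.1143443)) / 15 = -0.1146390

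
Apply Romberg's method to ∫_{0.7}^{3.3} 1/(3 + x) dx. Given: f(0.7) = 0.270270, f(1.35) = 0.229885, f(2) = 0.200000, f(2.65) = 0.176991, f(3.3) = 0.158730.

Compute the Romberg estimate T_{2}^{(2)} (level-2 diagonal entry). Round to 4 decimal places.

0.5322

T_{0}^{(0)} (trapezoid, 1 panel, h=2.6000): 0.557700
T_{1}^{(0)} (trapezoid, 2 panels, h=1.3000): 0.538850
T_{2}^{(0)} (trapezoid, 4 panels, h=0.6500): 0.533894
T_{1}^{(1)} = 0.538850 + (0.538850 − 0.557700)/3 = 0.532567
T_{2}^{(1)} = 0.533894 + (0.533894 − 0.538850)/3 = 0.532242
T_{2}^{(2)} = 0.532242 + (0.532242 − 0.532567)/15 = 0.532220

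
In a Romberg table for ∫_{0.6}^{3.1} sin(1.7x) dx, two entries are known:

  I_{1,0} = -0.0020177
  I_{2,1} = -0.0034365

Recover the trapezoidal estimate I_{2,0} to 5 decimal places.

From I_{2,1} = (4·I_{2,0} − I_{1,0})/3, solve for I_{2,0}:
4·I_{2,0} = 3·(-0.0034365) + (-0.0020177) = -0.0123272
I_{2,0} = -0.0030818

-0.00308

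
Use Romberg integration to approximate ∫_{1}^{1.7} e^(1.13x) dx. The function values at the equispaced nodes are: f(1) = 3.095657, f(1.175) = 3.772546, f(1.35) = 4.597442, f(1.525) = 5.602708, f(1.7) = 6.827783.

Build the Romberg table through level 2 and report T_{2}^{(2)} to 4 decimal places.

3.3028

T_{0}^{(0)} (trapezoid, 1 panel, h=0.7000): 3.473204
T_{1}^{(0)} (trapezoid, 2 panels, h=0.3500): 3.345707
T_{2}^{(0)} (trapezoid, 4 panels, h=0.1750): 3.313523
T_{1}^{(1)} = 3.345707 + (3.345707 − 3.473204)/3 = 3.303208
T_{2}^{(1)} = 3.313523 + (3.313523 − 3.345707)/3 = 3.302795
T_{2}^{(2)} = 3.302795 + (3.302795 − 3.303208)/15 = 3.302767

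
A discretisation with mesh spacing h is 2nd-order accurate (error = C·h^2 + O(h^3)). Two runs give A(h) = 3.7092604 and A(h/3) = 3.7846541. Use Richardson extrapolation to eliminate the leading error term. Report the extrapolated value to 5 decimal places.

3.79408

The leading error scales as h^2; refining by a factor of 3 reduces it by 3^2 = 9.
Extrapolated value = (9·A(h/3) − A(h)) / (9 − 1)
= (9·3.7846541 − 3.7092604) / 8
= 30.3526265 / 8 = 3.7940783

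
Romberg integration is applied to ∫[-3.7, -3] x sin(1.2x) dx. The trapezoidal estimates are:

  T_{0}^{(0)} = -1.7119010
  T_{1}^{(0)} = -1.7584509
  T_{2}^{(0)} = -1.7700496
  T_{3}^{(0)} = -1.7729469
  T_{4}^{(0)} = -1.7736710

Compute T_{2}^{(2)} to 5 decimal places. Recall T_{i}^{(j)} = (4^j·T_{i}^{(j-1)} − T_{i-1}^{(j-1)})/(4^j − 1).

-1.77391

Richardson extrapolation on the trapezoidal column (denominator 4−1=3):
T_{1}^{(1)} = (4·(-1.7584509) − (-1.7119010)) / 3 = -1.7739675
T_{2}^{(1)} = -1.7700496 + (-1.7700496 − (-1.7584509))/3 = -1.7739158
T_{2}^{(2)} = -1.7739158 + (-1.7739158 − (-1.7739675))/15 = -1.7739124
(Column j=1 coincides with Simpson's rule on the same nodes.)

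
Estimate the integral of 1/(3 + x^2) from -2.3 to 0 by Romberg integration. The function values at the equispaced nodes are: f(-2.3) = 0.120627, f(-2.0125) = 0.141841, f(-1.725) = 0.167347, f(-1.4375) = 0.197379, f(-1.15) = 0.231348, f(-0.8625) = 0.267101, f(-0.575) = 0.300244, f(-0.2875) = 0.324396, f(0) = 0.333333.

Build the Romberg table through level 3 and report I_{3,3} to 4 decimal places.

I_{0,0} (trapezoid, 1 panel, h=2.3000): 0.522054
I_{1,0} (trapezoid, 2 panels, h=1.1500): 0.527077
I_{2,0} (trapezoid, 4 panels, h=0.5750): 0.532403
I_{3,0} (trapezoid, 8 panels, h=0.2875): 0.533783
I_{1,1} = 0.527077 + (0.527077 − 0.522054)/3 = 0.528751
I_{2,1} = 0.532403 + (0.532403 − 0.527077)/3 = 0.534178
I_{3,1} = 0.533783 + (0.533783 − 0.532403)/3 = 0.534243
I_{2,2} = 0.534178 + (0.534178 − 0.528751)/15 = 0.534540
I_{3,2} = 0.534243 + (0.534243 − 0.534178)/15 = 0.534247
I_{3,3} = 0.534247 + (0.534247 − 0.534540)/63 = 0.534242

0.5342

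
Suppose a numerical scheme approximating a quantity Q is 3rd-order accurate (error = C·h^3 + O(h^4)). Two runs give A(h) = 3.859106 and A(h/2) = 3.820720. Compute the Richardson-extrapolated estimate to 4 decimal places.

The leading error scales as h^3; refining by a factor of 2 reduces it by 2^3 = 8.
Extrapolated value = (8·A(h/2) − A(h)) / (8 − 1)
= (8·3.820720 − 3.859106) / 7
= 26.706654 / 7 = 3.815236

3.8152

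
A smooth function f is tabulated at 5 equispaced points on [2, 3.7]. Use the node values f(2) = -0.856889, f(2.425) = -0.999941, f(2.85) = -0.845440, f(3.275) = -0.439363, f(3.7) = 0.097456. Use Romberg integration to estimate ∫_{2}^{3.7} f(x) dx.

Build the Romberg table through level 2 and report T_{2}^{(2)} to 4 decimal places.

T_{0}^{(0)} (trapezoid, 1 panel, h=1.7000): -0.645518
T_{1}^{(0)} (trapezoid, 2 panels, h=0.8500): -1.041383
T_{2}^{(0)} (trapezoid, 4 panels, h=0.4250): -1.132396
T_{1}^{(1)} = -1.041383 + (-1.041383 − (-0.645518))/3 = -1.173338
T_{2}^{(1)} = -1.132396 + (-1.132396 − (-1.041383))/3 = -1.162734
T_{2}^{(2)} = -1.162734 + (-1.162734 − (-1.173338))/15 = -1.162027

-1.1620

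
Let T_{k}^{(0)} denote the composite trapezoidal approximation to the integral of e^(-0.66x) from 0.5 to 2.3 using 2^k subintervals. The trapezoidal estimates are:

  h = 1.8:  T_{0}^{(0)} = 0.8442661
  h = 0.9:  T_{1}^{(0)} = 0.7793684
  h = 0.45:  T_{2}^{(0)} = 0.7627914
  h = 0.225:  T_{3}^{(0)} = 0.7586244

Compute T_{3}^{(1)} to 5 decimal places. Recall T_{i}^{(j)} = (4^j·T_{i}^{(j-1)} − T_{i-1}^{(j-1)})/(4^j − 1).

Richardson extrapolation on the trapezoidal column (denominator 4−1=3):
T_{3}^{(1)} = (4·0.7586244 − 0.7627914) / 3 = 0.7572354

0.75724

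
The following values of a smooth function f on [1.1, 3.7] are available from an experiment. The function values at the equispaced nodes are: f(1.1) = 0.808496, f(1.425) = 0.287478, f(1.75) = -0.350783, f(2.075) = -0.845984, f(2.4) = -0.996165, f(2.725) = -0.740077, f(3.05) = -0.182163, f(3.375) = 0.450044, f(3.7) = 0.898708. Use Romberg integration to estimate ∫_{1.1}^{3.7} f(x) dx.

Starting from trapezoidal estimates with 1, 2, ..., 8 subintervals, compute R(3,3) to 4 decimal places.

R(0,0) (trapezoid, 1 panel, h=2.6000): 2.219365
R(1,0) (trapezoid, 2 panels, h=1.3000): -0.185332
R(2,0) (trapezoid, 4 panels, h=0.6500): -0.439081
R(3,0) (trapezoid, 8 panels, h=0.3250): -0.495316
R(1,1) = -0.185332 + (-0.185332 − 2.219365)/3 = -0.986898
R(2,1) = -0.439081 + (-0.439081 − (-0.185332))/3 = -0.523664
R(3,1) = -0.495316 + (-0.495316 − (-0.439081))/3 = -0.514061
R(2,2) = -0.523664 + (-0.523664 − (-0.986898))/15 = -0.492782
R(3,2) = -0.514061 + (-0.514061 − (-0.523664))/15 = -0.513421
R(3,3) = -0.513421 + (-0.513421 − (-0.492782))/63 = -0.513749

-0.5137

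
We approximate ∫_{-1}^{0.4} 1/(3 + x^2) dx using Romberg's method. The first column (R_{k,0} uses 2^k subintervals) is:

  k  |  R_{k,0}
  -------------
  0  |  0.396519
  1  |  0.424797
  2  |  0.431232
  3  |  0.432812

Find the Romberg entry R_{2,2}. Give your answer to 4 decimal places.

0.4333

R_{1,1} = (4·0.424797 − 0.396519) / 3 = 0.434223
R_{2,1} = 0.431232 + (0.431232 − 0.424797)/3 = 0.433377
R_{2,2} = (16·0.433377 − 0.434223) / 15 = 0.433321
(Column j=1 coincides with Simpson's rule on the same nodes.)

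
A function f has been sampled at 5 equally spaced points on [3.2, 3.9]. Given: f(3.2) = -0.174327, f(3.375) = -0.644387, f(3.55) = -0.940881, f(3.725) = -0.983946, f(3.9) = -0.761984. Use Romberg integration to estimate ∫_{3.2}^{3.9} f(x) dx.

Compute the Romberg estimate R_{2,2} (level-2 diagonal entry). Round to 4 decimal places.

R_{0,0} (trapezoid, 1 panel, h=0.7000): -0.327709
R_{1,0} (trapezoid, 2 panels, h=0.3500): -0.493163
R_{2,0} (trapezoid, 4 panels, h=0.1750): -0.531540
R_{1,1} = -0.493163 + (-0.493163 − (-0.327709))/3 = -0.548314
R_{2,1} = -0.531540 + (-0.531540 − (-0.493163))/3 = -0.544332
R_{2,2} = -0.544332 + (-0.544332 − (-0.548314))/15 = -0.544067

-0.5441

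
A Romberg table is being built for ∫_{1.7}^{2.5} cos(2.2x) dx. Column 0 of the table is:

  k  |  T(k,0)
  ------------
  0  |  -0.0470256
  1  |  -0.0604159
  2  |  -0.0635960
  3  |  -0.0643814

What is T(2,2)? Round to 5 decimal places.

Richardson extrapolation on the trapezoidal column (denominator 4−1=3):
T(1,1) = (4·(-0.0604159) − (-0.0470256)) / 3 = -0.0648793
T(2,1) = -0.0635960 + (-0.0635960 − (-0.0604159))/3 = -0.0646560
T(2,2) = (16·(-0.0646560) − (-0.0648793)) / 15 = -0.0646411

-0.06464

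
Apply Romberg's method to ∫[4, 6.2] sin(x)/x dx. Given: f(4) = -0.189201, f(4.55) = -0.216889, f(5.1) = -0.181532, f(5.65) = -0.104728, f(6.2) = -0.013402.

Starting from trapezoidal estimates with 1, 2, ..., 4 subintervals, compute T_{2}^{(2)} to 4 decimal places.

-0.3395

T_{0}^{(0)} (trapezoid, 1 panel, h=2.2000): -0.222863
T_{1}^{(0)} (trapezoid, 2 panels, h=1.1000): -0.311117
T_{2}^{(0)} (trapezoid, 4 panels, h=0.5500): -0.332448
T_{1}^{(1)} = -0.311117 + (-0.311117 − (-0.222863))/3 = -0.340535
T_{2}^{(1)} = -0.332448 + (-0.332448 − (-0.311117))/3 = -0.339558
T_{2}^{(2)} = -0.339558 + (-0.339558 − (-0.340535))/15 = -0.339493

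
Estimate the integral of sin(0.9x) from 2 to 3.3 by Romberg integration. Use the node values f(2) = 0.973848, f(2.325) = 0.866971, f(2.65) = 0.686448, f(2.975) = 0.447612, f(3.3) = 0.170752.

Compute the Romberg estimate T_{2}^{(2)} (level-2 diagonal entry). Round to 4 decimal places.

T_{0}^{(0)} (trapezoid, 1 panel, h=1.3000): 0.743990
T_{1}^{(0)} (trapezoid, 2 panels, h=0.6500): 0.818186
T_{2}^{(0)} (trapezoid, 4 panels, h=0.3250): 0.836333
T_{1}^{(1)} = 0.818186 + (0.818186 − 0.743990)/3 = 0.842918
T_{2}^{(1)} = 0.836333 + (0.836333 − 0.818186)/3 = 0.842382
T_{2}^{(2)} = 0.842382 + (0.842382 − 0.842918)/15 = 0.842346

0.8423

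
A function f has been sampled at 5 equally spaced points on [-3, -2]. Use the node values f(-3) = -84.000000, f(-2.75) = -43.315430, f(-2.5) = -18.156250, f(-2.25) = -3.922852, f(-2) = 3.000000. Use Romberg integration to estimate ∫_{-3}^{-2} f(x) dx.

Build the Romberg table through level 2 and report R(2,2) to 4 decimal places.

-25.5167

R(0,0) (trapezoid, 1 panel, h=1.0000): -40.500000
R(1,0) (trapezoid, 2 panels, h=0.5000): -29.328125
R(2,0) (trapezoid, 4 panels, h=0.2500): -26.473633
R(1,1) = -29.328125 + (-29.328125 − (-40.500000))/3 = -25.604167
R(2,1) = -26.473633 + (-26.473633 − (-29.328125))/3 = -25.522136
R(2,2) = -25.522136 + (-25.522136 − (-25.604167))/15 = -25.516667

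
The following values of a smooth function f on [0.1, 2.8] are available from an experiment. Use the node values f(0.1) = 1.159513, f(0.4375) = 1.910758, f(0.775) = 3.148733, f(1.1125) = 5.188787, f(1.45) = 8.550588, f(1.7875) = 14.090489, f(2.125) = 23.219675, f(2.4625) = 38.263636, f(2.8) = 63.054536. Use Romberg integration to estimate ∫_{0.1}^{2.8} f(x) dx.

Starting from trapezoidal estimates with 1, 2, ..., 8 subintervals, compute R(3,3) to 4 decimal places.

41.8213

R(0,0) (trapezoid, 1 panel, h=2.7000): 86.688966
R(1,0) (trapezoid, 2 panels, h=1.3500): 54.887777
R(2,0) (trapezoid, 4 panels, h=0.6750): 45.242564
R(3,0) (trapezoid, 8 panels, h=0.3375): 42.686896
R(1,1) = 54.887777 + (54.887777 − 86.688966)/3 = 44.287381
R(2,1) = 45.242564 + (45.242564 − 54.887777)/3 = 42.027493
R(3,1) = 42.686896 + (42.686896 − 45.242564)/3 = 41.835007
R(2,2) = 42.027493 + (42.027493 − 44.287381)/15 = 41.876834
R(3,2) = 41.835007 + (41.835007 − 42.027493)/15 = 41.822175
R(3,3) = 41.822175 + (41.822175 − 41.876834)/63 = 41.821307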